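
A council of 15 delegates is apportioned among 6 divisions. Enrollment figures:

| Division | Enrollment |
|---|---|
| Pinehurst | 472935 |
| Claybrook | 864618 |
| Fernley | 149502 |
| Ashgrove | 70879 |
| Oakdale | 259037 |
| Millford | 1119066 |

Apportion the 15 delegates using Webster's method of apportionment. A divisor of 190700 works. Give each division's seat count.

With modified divisor 190700: modified quotas Pinehurst 2.480, Claybrook 4.534, Fernley 0.784, Ashgrove 0.372, Oakdale 1.358, Millford 5.868.
Rounding to the nearest integer: Pinehurst 2, Claybrook 5, Fernley 1, Ashgrove 0, Oakdale 1, Millford 6 (total 15).

Pinehurst 2; Claybrook 5; Fernley 1; Ashgrove 0; Oakdale 1; Millford 6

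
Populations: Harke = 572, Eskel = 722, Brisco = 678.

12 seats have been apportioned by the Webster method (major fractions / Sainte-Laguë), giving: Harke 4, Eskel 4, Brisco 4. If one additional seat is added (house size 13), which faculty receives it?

Eskel

Priority for the next seat is population ÷ (current seats + 0.5).
Priorities: Harke 127.111, Eskel 160.444, Brisco 150.667.
Highest priority: Eskel.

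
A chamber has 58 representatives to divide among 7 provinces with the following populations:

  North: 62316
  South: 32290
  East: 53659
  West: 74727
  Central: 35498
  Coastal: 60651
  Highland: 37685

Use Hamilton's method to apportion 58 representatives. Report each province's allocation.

North 10; South 5; East 9; West 12; Central 6; Coastal 10; Highland 6

Total 356826; standard divisor 356826/58 ≈ 6152.172.
Standard quotas: North 10.1291, South 5.2486, East 8.7220, West 12.1464, Central 5.7700, Coastal 9.8585, Highland 6.1255.
Lower quotas: North 10, South 5, East 8, West 12, Central 5, Coastal 9, Highland 6 (sum 55, leaving 3 seats).
Remainders in descending order: Coastal 0.8585, Central 0.7700, East 0.7220, South 0.2486, West 0.1464, North 0.1291, Highland 0.1255.
The surplus seats go to Coastal, Central, East.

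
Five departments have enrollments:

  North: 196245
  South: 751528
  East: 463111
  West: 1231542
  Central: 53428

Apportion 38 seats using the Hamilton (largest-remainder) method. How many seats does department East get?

6

Total 2695854; standard divisor 2695854/38 ≈ 70943.526.
Standard quotas: North 2.7662, South 10.5933, East 6.5279, West 17.3595, Central 0.7531.
Lower quotas: North 2, South 10, East 6, West 17, Central 0 (sum 35, leaving 3 seats).
Remainders in descending order: North 0.7662, Central 0.7531, South 0.5933, East 0.5279, West 0.3595.
The surplus seats go to North, Central, South.
East receives 6.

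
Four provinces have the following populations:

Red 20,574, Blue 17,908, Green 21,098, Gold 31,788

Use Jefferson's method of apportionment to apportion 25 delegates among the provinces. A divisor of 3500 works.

Red 5, Blue 5, Green 6, Gold 9

With modified divisor 3500: modified quotas Red 5.878, Blue 5.117, Green 6.028, Gold 9.082.
Rounding down: Red 5, Blue 5, Green 6, Gold 9 (total 25).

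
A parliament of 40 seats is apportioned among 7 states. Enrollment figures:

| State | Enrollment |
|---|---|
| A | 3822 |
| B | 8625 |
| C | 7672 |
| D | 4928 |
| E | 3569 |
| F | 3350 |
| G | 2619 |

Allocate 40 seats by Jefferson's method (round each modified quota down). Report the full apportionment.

Standard divisor 34585/40 ≈ 864.625; standard quotas: A 4.420, B 9.975, C 8.873, D 5.700, E 4.128, F 3.875, G 3.029.
Rounding down gives 4, 9, 8, 5, 4, 3, 3 = 36 seats, so the divisor must be adjusted.
With modified divisor 800: modified quotas A 4.777, B 10.781, C 9.590, D 6.160, E 4.461, F 4.188, G 3.274.
Rounding down: A 4, B 10, C 9, D 6, E 4, F 4, G 3 (total 40).

A 4; B 10; C 9; D 6; E 4; F 4; G 3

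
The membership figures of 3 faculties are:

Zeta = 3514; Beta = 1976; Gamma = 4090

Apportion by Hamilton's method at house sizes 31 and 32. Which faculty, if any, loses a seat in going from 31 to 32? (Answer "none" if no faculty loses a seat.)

At 31 seats: Zeta 11, Beta 7, Gamma 13.
At 32 seats: Zeta 12, Beta 6, Gamma 14.
Beta drops from 7 to 6.

Beta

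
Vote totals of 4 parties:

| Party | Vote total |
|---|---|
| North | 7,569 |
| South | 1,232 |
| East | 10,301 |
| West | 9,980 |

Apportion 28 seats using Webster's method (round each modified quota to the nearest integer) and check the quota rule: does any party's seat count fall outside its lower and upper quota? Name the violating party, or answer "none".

none

Standard quotas: North 7.287, South 1.186, East 9.918, West 9.609.
Webster allocation: North 7, South 1, East 10, West 10.
Every allocation lies between the lower and upper quota.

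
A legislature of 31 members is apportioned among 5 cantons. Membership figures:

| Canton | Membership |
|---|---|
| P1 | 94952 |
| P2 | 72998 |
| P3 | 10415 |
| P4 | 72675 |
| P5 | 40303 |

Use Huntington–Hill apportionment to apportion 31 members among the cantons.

With divisor 9382: modified quotas P1 10.121, P2 7.781, P3 1.110, P4 7.746, P5 4.296.
Geometric-mean thresholds: P1 √(10·11)=10.488, P2 √(7·8)=7.483, P3 √(1·2)=1.414, P4 √(7·8)=7.483, P5 √(4·5)=4.472.
Each quota rounded against its threshold gives P1 10, P2 8, P3 1, P4 8, P5 4 (total 31).

P1: 10, P2: 8, P3: 1, P4: 8, P5: 4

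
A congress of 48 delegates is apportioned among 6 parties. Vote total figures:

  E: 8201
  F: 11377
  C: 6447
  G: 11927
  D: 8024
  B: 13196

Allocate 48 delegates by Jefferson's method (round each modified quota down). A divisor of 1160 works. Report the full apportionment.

E=7, F=9, C=5, G=10, D=6, B=11

With modified divisor 1160: modified quotas E 7.070, F 9.808, C 5.558, G 10.282, D 6.917, B 11.376.
Rounding down: E 7, F 9, C 5, G 10, D 6, B 11 (total 48).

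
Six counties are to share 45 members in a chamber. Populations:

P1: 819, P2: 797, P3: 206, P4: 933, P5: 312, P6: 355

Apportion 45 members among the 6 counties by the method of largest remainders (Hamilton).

Total 3422; standard divisor 3422/45 ≈ 76.044.
Standard quotas: P1 10.770, P2 10.481, P3 2.709, P4 12.269, P5 4.103, P6 4.668.
Lower quotas: P1 10, P2 10, P3 2, P4 12, P5 4, P6 4 (sum 42, leaving 3 seats).
Remainders in descending order: P1 0.770, P3 0.709, P6 0.668, P2 0.481, P4 0.269, P5 0.103.
Largest remainders: P1, P3, P6 receive the extra seats.

P1 11; P2 10; P3 3; P4 12; P5 4; P6 5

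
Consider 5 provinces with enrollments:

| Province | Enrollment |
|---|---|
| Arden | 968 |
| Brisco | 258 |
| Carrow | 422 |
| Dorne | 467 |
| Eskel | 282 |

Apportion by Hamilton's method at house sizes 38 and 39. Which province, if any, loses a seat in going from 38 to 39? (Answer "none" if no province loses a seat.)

At 38 seats: Arden 15, Brisco 4, Carrow 7, Dorne 7, Eskel 5.
At 39 seats: Arden 16, Brisco 4, Carrow 7, Dorne 8, Eskel 4.
Eskel drops from 5 to 4.

Eskel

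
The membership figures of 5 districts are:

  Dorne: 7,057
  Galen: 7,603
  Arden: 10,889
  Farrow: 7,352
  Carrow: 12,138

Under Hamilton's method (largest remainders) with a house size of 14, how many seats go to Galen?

2

The standard divisor is 45039/14 ≈ 3217.071.
Standard quotas: Dorne 2.1936, Galen 2.3633, Arden 3.3848, Farrow 2.2853, Carrow 3.7730.
Lower quotas: Dorne 2, Galen 2, Arden 3, Farrow 2, Carrow 3 (sum 12, leaving 2 seats).
Remainders in descending order: Carrow 0.7730, Arden 0.3848, Galen 0.3633, Farrow 0.2853, Dorne 0.1936.
Largest remainders: Carrow, Arden receive the extra seats.
Galen receives 2.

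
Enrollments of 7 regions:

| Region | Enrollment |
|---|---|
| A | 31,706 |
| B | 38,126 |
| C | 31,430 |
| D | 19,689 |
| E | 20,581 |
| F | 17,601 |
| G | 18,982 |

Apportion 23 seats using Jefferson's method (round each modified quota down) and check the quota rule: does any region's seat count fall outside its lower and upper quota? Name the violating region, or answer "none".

none

Standard quotas: A 4.094, B 4.923, C 4.059, D 2.542, E 2.658, F 2.273, G 2.451.
Jefferson allocation: A 4, B 5, C 4, D 3, E 3, F 2, G 2.
Every allocation lies between the lower and upper quota.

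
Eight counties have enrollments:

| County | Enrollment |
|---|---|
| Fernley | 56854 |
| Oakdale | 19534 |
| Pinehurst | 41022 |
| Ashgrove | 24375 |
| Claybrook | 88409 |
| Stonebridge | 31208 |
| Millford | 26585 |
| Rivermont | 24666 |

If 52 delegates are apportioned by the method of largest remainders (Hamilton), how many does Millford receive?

4

Standard divisor: 312653 ÷ 52 ≈ 6012.558.
Standard quotas: Fernley 9.4559, Oakdale 3.2489, Pinehurst 6.8227, Ashgrove 4.0540, Claybrook 14.7041, Stonebridge 5.1905, Millford 4.4216, Rivermont 4.1024.
Lower quotas: Fernley 9, Oakdale 3, Pinehurst 6, Ashgrove 4, Claybrook 14, Stonebridge 5, Millford 4, Rivermont 4 (sum 49, leaving 3 seats).
Remainders in descending order: Pinehurst 0.8227, Claybrook 0.7041, Fernley 0.4559, Millford 0.4216, Oakdale 0.2489, Stonebridge 0.1905, Rivermont 0.1024, Ashgrove 0.0540.
The surplus seats go to Pinehurst, Claybrook, Fernley.
Millford receives 4.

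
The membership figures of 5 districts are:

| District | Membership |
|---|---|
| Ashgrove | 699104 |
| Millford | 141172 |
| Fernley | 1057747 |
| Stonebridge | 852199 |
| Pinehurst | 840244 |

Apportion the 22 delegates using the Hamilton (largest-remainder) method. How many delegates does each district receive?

Ashgrove=4; Millford=1; Fernley=7; Stonebridge=5; Pinehurst=5

Standard divisor: 3590466 ÷ 22 = 163203.
Standard quotas: Ashgrove 4.2836, Millford 0.8650, Fernley 6.4812, Stonebridge 5.2217, Pinehurst 5.1485.
Lower quotas: Ashgrove 4, Millford 0, Fernley 6, Stonebridge 5, Pinehurst 5 (sum 20, leaving 2 seats).
Remainders in descending order: Millford 0.8650, Fernley 0.4812, Ashgrove 0.2836, Stonebridge 0.2217, Pinehurst 0.1485.
The surplus seats go to Millford, Fernley.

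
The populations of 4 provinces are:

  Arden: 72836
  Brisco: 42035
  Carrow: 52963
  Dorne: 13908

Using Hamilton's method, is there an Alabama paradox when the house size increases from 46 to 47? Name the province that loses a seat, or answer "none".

Dorne

At 46 seats: Arden 18, Brisco 11, Carrow 13, Dorne 4.
At 47 seats: Arden 19, Brisco 11, Carrow 14, Dorne 3.
Dorne drops from 4 to 3.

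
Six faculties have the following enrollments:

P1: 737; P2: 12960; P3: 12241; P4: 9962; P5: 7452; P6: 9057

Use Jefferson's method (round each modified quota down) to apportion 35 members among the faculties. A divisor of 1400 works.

With modified divisor 1400: modified quotas P1 0.526, P2 9.257, P3 8.744, P4 7.116, P5 5.323, P6 6.469.
Rounding down: P1 0, P2 9, P3 8, P4 7, P5 5, P6 6 (total 35).

P1 0, P2 9, P3 8, P4 7, P5 5, P6 6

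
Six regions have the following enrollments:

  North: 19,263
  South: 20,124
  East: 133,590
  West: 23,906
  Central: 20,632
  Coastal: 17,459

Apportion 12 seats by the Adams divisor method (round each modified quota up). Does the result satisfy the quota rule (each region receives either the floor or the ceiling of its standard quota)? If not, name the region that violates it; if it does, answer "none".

none

Standard quotas: North 0.984, South 1.028, East 6.822, West 1.221, Central 1.054, Coastal 0.892.
Adams allocation: North 1, South 1, East 6, West 2, Central 1, Coastal 1.
Every allocation lies between the lower and upper quota.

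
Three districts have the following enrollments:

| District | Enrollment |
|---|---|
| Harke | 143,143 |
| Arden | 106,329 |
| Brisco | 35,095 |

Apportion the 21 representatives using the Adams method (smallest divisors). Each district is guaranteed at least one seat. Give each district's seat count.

Harke: 10, Arden: 8, Brisco: 3

Standard divisor 284567/21 ≈ 13550.81; standard quotas: Harke 10.563, Arden 7.847, Brisco 2.590.
Rounding up gives 11, 8, 3 = 22 seats, so the divisor must be adjusted.
With modified divisor 14800: modified quotas Harke 9.672, Arden 7.184, Brisco 2.371.
Rounding up: Harke 10, Arden 8, Brisco 3 (total 21).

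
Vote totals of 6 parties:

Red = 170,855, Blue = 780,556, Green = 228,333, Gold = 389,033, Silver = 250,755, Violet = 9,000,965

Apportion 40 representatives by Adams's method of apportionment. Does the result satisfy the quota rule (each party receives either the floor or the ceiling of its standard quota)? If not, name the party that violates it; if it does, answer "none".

Standard quotas: Red 0.632, Blue 2.885, Green 0.844, Gold 1.438, Silver 0.927, Violet 33.274.
Adams allocation: Red 1, Blue 3, Green 1, Gold 2, Silver 1, Violet 32.
Violet has quota 33.274 (lower 33, upper 34) but receives 32 — outside the quota interval.

Violet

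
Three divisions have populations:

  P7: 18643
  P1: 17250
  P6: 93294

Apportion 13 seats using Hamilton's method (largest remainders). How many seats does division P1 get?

2

Total 129187; standard divisor 129187/13 ≈ 9937.462.
Standard quotas: P7 1.8760, P1 1.7359, P6 9.3881.
Lower quotas: P7 1, P1 1, P6 9 (sum 11, leaving 2 seats).
Remainders in descending order: P7 0.8760, P1 0.7359, P6 0.3881.
Largest remainders: P7, P1 receive the extra seats.
P1 receives 2.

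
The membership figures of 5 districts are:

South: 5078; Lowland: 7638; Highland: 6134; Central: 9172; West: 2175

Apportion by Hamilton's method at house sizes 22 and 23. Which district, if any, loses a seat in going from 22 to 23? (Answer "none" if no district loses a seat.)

At 22 seats: South 4, Lowland 5, Highland 4, Central 7, West 2.
At 23 seats: South 4, Lowland 6, Highland 5, Central 7, West 1.
West drops from 2 to 1.

West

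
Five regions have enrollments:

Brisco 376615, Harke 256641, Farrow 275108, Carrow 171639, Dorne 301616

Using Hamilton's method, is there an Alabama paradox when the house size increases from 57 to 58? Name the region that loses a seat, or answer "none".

none

At 57 seats: Brisco 16, Harke 11, Farrow 11, Carrow 7, Dorne 12.
At 58 seats: Brisco 16, Harke 11, Farrow 11, Carrow 7, Dorne 13.
No region's allocation decreased.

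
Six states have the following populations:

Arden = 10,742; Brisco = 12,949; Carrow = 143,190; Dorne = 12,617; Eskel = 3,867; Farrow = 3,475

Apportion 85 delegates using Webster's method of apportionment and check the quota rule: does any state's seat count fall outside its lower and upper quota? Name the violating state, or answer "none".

Carrow

Standard quotas: Arden 4.887, Brisco 5.891, Carrow 65.142, Dorne 5.740, Eskel 1.759, Farrow 1.581.
Webster allocation: Arden 5, Brisco 6, Carrow 64, Dorne 6, Eskel 2, Farrow 2.
Carrow has quota 65.142 (lower 65, upper 66) but receives 64 — outside the quota interval.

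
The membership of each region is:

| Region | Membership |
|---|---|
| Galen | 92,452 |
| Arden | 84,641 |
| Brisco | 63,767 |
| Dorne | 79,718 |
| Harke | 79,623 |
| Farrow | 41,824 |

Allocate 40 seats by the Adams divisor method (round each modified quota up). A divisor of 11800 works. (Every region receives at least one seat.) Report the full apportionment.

Galen: 8; Arden: 8; Brisco: 6; Dorne: 7; Harke: 7; Farrow: 4

With modified divisor 11800: modified quotas Galen 7.835, Arden 7.173, Brisco 5.404, Dorne 6.756, Harke 6.748, Farrow 3.544.
Rounding up: Galen 8, Arden 8, Brisco 6, Dorne 7, Harke 7, Farrow 4 (total 40).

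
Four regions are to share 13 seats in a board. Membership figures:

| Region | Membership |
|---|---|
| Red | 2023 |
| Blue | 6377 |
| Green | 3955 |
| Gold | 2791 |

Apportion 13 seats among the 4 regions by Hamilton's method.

Standard divisor: 15146 ÷ 13 ≈ 1165.077.
Standard quotas: Red 1.7364, Blue 5.4735, Green 3.3946, Gold 2.3955.
Lower quotas: Red 1, Blue 5, Green 3, Gold 2 (sum 11, leaving 2 seats).
Remainders in descending order: Red 0.7364, Blue 0.4735, Gold 0.3955, Green 0.3946.
The surplus seats go to Red, Blue.

Red 2; Blue 6; Green 3; Gold 2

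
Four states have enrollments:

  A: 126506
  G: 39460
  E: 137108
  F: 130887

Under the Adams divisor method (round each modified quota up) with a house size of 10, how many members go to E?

Standard divisor 433961/10 ≈ 43396.1; standard quotas: A 2.915, G 0.909, E 3.159, F 3.016.
Rounding up gives 3, 1, 4, 4 = 12 seats, so the divisor must be adjusted.
With modified divisor 54500: modified quotas A 2.321, G 0.724, E 2.516, F 2.402.
Rounding up: A 3, G 1, E 3, F 3 (total 10).
E receives 3.

3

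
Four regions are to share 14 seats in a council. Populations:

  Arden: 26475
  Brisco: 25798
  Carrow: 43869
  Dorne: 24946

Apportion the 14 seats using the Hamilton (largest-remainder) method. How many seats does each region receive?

Arden: 3; Brisco: 3; Carrow: 5; Dorne: 3

Standard divisor: 121088 ÷ 14 ≈ 8649.143.
Standard quotas: Arden 3.0610, Brisco 2.9827, Carrow 5.0721, Dorne 2.8842.
Lower quotas: Arden 3, Brisco 2, Carrow 5, Dorne 2 (sum 12, leaving 2 seats).
Remainders in descending order: Brisco 0.9827, Dorne 0.8842, Carrow 0.0721, Arden 0.0610.
The surplus seats go to Brisco, Dorne.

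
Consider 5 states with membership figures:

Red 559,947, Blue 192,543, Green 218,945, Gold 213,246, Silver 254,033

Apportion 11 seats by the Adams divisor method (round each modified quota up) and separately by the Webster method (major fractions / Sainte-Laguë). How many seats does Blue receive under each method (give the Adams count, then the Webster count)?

2 and 1

Adams: Red 3, Blue 2, Green 2, Gold 2, Silver 2.
Webster: Red 4, Blue 1, Green 2, Gold 2, Silver 2.
Blue gets 2 under Adams and 1 under Webster.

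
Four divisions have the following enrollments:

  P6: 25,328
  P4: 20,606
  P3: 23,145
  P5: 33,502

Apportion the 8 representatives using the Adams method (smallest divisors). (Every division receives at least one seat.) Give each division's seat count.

P6: 2, P4: 2, P3: 2, P5: 2

Standard divisor 102581/8 ≈ 12822.625; standard quotas: P6 1.975, P4 1.607, P3 1.805, P5 2.613.
Rounding up gives 2, 2, 2, 3 = 9 seats, so the divisor must be adjusted.
With modified divisor 18700: modified quotas P6 1.354, P4 1.102, P3 1.238, P5 1.792.
Rounding up: P6 2, P4 2, P3 2, P5 2 (total 8).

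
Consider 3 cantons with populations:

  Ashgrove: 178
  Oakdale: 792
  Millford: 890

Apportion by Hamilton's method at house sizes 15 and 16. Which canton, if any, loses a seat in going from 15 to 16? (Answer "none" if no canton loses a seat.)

Ashgrove

At 15 seats: Ashgrove 2, Oakdale 6, Millford 7.
At 16 seats: Ashgrove 1, Oakdale 7, Millford 8.
Ashgrove drops from 2 to 1.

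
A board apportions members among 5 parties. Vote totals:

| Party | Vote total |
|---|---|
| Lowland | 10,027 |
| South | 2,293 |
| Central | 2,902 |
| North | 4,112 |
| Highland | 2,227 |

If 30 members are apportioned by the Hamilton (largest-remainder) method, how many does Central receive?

4

Standard divisor: 21561 ÷ 30 ≈ 718.7.
Standard quotas: Lowland 13.9516, South 3.1905, Central 4.0378, North 5.7214, Highland 3.0987.
Lower quotas: Lowland 13, South 3, Central 4, North 5, Highland 3 (sum 28, leaving 2 seats).
Remainders in descending order: Lowland 0.9516, North 0.7214, South 0.1905, Highland 0.0987, Central 0.0378.
Largest remainders: Lowland, North receive the extra seats.
Central receives 4.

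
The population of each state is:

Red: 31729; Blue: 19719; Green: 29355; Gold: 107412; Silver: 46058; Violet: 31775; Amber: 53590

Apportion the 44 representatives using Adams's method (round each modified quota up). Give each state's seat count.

Red 5; Blue 3; Green 4; Gold 14; Silver 6; Violet 5; Amber 7

Standard divisor 319638/44 ≈ 7264.5; standard quotas: Red 4.368, Blue 2.714, Green 4.041, Gold 14.786, Silver 6.340, Violet 4.374, Amber 7.377.
Rounding up gives 5, 3, 5, 15, 7, 5, 8 = 48 seats, so the divisor must be adjusted.
With modified divisor 7800: modified quotas Red 4.068, Blue 2.528, Green 3.763, Gold 13.771, Silver 5.905, Violet 4.074, Amber 6.871.
Rounding up: Red 5, Blue 3, Green 4, Gold 14, Silver 6, Violet 5, Amber 7 (total 44).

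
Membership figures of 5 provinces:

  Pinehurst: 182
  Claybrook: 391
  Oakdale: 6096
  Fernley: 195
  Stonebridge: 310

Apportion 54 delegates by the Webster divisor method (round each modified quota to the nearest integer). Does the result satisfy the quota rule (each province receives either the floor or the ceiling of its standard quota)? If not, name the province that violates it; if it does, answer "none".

Standard quotas: Pinehurst 1.370, Claybrook 2.943, Oakdale 45.886, Fernley 1.468, Stonebridge 2.333.
Webster allocation: Pinehurst 1, Claybrook 3, Oakdale 47, Fernley 1, Stonebridge 2.
Oakdale has quota 45.886 (lower 45, upper 46) but receives 47 — outside the quota interval.

Oakdale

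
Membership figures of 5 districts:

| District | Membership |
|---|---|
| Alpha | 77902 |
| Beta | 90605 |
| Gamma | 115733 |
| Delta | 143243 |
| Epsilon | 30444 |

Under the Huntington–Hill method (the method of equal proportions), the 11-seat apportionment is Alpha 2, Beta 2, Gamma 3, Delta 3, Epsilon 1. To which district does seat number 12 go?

Delta

Priority for the next seat is population ÷ (√(s·(s+1))).
Priorities: Alpha 31803.358, Beta 36989.336, Gamma 33409.239, Delta 41350.692, Epsilon 21527.159.
Highest priority: Delta.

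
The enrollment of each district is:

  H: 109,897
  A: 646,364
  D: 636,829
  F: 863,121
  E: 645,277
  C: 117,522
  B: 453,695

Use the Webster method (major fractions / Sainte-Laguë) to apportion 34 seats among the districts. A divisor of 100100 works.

H 1; A 6; D 6; F 9; E 6; C 1; B 5

With modified divisor 100100: modified quotas H 1.098, A 6.457, D 6.362, F 8.623, E 6.446, C 1.174, B 4.532.
Rounding to the nearest integer: H 1, A 6, D 6, F 9, E 6, C 1, B 5 (total 34).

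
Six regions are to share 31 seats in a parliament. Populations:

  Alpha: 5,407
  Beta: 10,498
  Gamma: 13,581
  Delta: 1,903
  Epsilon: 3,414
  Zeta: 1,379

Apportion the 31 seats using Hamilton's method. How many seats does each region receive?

Alpha 5; Beta 9; Gamma 12; Delta 1; Epsilon 3; Zeta 1

The standard divisor is 36182/31 ≈ 1167.161.
Standard quotas: Alpha 4.6326, Beta 8.9945, Gamma 11.6359, Delta 1.6305, Epsilon 2.9250, Zeta 1.1815.
Lower quotas: Alpha 4, Beta 8, Gamma 11, Delta 1, Epsilon 2, Zeta 1 (sum 27, leaving 4 seats).
Remainders in descending order: Beta 0.9945, Epsilon 0.9250, Gamma 0.6359, Alpha 0.6326, Delta 0.6305, Zeta 0.1815.
Largest remainders: Beta, Epsilon, Gamma, Alpha receive the extra seats.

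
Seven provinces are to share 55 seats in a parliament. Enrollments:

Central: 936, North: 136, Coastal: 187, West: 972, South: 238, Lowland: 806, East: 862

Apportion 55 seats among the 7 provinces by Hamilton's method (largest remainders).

Central: 12, North: 2, Coastal: 3, West: 13, South: 3, Lowland: 11, East: 11

The standard divisor is 4137/55 ≈ 75.218.
Standard quotas: Central 12.444, North 1.808, Coastal 2.486, West 12.922, South 3.164, Lowland 10.715, East 11.460.
Lower quotas: Central 12, North 1, Coastal 2, West 12, South 3, Lowland 10, East 11 (sum 51, leaving 4 seats).
Remainders in descending order: West 0.922, North 0.808, Lowland 0.715, Coastal 0.486, East 0.460, Central 0.444, South 0.164.
The surplus seats go to West, North, Lowland, Coastal.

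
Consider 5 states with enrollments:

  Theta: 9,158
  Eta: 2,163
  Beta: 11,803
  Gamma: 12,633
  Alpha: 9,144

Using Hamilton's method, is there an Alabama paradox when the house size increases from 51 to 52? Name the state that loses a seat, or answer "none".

Eta

At 51 seats: Theta 10, Eta 3, Beta 14, Gamma 14, Alpha 10.
At 52 seats: Theta 11, Eta 2, Beta 14, Gamma 15, Alpha 10.
Eta drops from 3 to 2.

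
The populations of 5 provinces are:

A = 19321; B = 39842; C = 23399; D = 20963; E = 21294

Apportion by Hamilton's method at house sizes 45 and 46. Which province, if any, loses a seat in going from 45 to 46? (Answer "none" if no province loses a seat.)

none

At 45 seats: A 7, B 14, C 8, D 8, E 8.
At 46 seats: A 7, B 15, C 8, D 8, E 8.
No province's allocation decreased.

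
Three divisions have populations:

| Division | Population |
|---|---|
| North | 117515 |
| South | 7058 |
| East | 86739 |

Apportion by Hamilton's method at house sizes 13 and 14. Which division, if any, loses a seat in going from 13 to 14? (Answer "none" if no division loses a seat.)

At 13 seats: North 7, South 1, East 5.
At 14 seats: North 8, South 0, East 6.
South drops from 1 to 0.

South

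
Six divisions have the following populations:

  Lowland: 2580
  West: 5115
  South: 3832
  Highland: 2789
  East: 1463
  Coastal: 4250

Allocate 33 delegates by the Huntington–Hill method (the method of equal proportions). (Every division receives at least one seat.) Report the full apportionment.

Lowland=4, West=9, South=6, Highland=5, East=2, Coastal=7

With divisor 600: modified quotas Lowland 4.300, West 8.525, South 6.387, Highland 4.648, East 2.438, Coastal 7.083.
Geometric-mean thresholds: Lowland √(4·5)=4.472, West √(8·9)=8.485, South √(6·7)=6.481, Highland √(4·5)=4.472, East √(2·3)=2.449, Coastal √(7·8)=7.483.
Each quota rounded against its threshold gives Lowland 4, West 9, South 6, Highland 5, East 2, Coastal 7 (total 33).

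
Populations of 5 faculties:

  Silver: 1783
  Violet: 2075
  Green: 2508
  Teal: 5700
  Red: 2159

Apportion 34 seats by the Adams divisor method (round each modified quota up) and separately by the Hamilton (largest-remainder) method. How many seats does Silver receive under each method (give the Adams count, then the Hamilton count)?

5 and 4

Adams: Silver 5, Violet 5, Green 6, Teal 13, Red 5.
Hamilton: Silver 4, Violet 5, Green 6, Teal 14, Red 5.
Silver gets 5 under Adams and 4 under Hamilton.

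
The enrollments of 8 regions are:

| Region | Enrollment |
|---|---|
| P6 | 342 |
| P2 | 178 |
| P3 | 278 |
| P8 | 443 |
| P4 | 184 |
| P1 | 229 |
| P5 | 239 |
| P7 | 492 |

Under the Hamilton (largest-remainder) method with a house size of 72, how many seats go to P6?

The standard divisor is 2385/72 ≈ 33.125.
Standard quotas: P6 10.325, P2 5.374, P3 8.392, P8 13.374, P4 5.555, P1 6.913, P5 7.215, P7 14.853.
Lower quotas: P6 10, P2 5, P3 8, P8 13, P4 5, P1 6, P5 7, P7 14 (sum 68, leaving 4 seats).
Remainders in descending order: P1 0.913, P7 0.853, P4 0.555, P3 0.392, P2 0.374, P8 0.374, P6 0.325, P5 0.215.
Largest remainders: P1, P7, P4, P3 receive the extra seats.
P6 receives 10.

10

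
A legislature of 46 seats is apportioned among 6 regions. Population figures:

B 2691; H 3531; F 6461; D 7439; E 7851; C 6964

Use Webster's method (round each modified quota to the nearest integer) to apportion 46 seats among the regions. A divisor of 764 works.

B 4, H 5, F 8, D 10, E 10, C 9

With modified divisor 764: modified quotas B 3.522, H 4.622, F 8.457, D 9.737, E 10.276, C 9.115.
Rounding to the nearest integer: B 4, H 5, F 8, D 10, E 10, C 9 (total 46).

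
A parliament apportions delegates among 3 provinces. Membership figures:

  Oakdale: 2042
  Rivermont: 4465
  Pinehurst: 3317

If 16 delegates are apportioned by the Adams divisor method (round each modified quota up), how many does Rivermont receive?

7

Standard divisor 9824/16 ≈ 614; standard quotas: Oakdale 3.326, Rivermont 7.272, Pinehurst 5.402.
Rounding up gives 4, 8, 6 = 18 seats, so the divisor must be adjusted.
With modified divisor 670: modified quotas Oakdale 3.048, Rivermont 6.664, Pinehurst 4.951.
Rounding up: Oakdale 4, Rivermont 7, Pinehurst 5 (total 16).
Rivermont receives 7.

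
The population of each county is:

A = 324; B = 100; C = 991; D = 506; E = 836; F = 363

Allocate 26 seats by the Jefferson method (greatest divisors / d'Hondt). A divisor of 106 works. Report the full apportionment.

A: 3; B: 0; C: 9; D: 4; E: 7; F: 3

With modified divisor 106: modified quotas A 3.057, B 0.943, C 9.349, D 4.774, E 7.887, F 3.425.
Rounding down: A 3, B 0, C 9, D 4, E 7, F 3 (total 26).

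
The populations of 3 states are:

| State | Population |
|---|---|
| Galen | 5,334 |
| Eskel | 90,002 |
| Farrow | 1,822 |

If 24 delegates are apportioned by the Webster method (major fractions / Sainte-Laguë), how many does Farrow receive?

Standard divisor 97158/24 ≈ 4048.25; standard quotas: Galen 1.318, Eskel 22.232, Farrow 0.450.
Rounding to the nearest integer gives 1, 22, 0 = 23 seats, so the divisor must be adjusted.
With modified divisor 3900: modified quotas Galen 1.368, Eskel 23.077, Farrow 0.467.
Rounding to the nearest integer: Galen 1, Eskel 23, Farrow 0 (total 24).
Farrow receives 0.

0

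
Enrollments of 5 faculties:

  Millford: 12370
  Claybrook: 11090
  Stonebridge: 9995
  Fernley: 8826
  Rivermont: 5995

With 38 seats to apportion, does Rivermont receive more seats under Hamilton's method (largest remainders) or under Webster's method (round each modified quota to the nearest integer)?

Hamilton: Millford 10, Claybrook 9, Stonebridge 8, Fernley 7, Rivermont 4.
Webster: Millford 9, Claybrook 9, Stonebridge 8, Fernley 7, Rivermont 5.
Rivermont gets 4 under Hamilton and 5 under Webster.

Webster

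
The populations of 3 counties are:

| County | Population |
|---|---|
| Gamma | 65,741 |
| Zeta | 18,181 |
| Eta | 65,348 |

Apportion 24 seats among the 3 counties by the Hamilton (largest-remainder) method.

Gamma 11, Zeta 3, Eta 10

Total 149270; standard divisor 149270/24 ≈ 6219.583.
Standard quotas: Gamma 10.5700, Zeta 2.9232, Eta 10.5068.
Lower quotas: Gamma 10, Zeta 2, Eta 10 (sum 22, leaving 2 seats).
Remainders in descending order: Zeta 0.9232, Gamma 0.5700, Eta 0.5068.
Largest remainders: Zeta, Gamma receive the extra seats.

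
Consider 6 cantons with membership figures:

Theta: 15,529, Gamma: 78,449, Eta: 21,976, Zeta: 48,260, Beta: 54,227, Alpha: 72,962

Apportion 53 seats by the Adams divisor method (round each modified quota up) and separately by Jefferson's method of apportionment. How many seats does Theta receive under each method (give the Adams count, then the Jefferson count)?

Adams: Theta 3, Gamma 14, Eta 4, Zeta 9, Beta 10, Alpha 13.
Jefferson: Theta 2, Gamma 15, Eta 4, Zeta 9, Beta 10, Alpha 13.
Theta gets 3 under Adams and 2 under Jefferson.

3 and 2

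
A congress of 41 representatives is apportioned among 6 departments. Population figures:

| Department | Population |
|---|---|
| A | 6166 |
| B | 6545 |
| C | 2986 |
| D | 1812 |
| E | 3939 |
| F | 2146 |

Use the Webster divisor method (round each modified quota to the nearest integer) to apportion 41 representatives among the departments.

A=11; B=11; C=5; D=3; E=7; F=4

Standard divisor 23594/41 ≈ 575.463; standard quotas: A 10.715, B 11.373, C 5.189, D 3.149, E 6.845, F 3.729.
Rounding to the nearest integer gives A 11, B 11, C 5, D 3, E 7, F 4 — total 41, matching the house size, so no adjustment is needed.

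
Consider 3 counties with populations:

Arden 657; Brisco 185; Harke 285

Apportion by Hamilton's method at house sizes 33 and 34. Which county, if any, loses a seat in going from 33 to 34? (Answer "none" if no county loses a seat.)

At 33 seats: Arden 19, Brisco 6, Harke 8.
At 34 seats: Arden 20, Brisco 5, Harke 9.
Brisco drops from 6 to 5.

Brisco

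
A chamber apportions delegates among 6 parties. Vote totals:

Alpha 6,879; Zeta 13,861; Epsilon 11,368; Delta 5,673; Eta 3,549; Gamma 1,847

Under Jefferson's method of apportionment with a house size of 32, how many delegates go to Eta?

2

Standard divisor 43177/32 ≈ 1349.281; standard quotas: Alpha 5.098, Zeta 10.273, Epsilon 8.425, Delta 4.204, Eta 2.630, Gamma 1.369.
Rounding down gives 5, 10, 8, 4, 2, 1 = 30 seats, so the divisor must be adjusted.
With modified divisor 1200: modified quotas Alpha 5.732, Zeta 11.551, Epsilon 9.473, Delta 4.728, Eta 2.958, Gamma 1.539.
Rounding down: Alpha 5, Zeta 11, Epsilon 9, Delta 4, Eta 2, Gamma 1 (total 32).
Eta receives 2.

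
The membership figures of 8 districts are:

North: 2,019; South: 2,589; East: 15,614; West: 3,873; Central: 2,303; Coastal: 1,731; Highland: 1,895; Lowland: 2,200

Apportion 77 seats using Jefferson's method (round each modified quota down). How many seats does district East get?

Standard divisor 32224/77 ≈ 418.494; standard quotas: North 4.824, South 6.186, East 37.310, West 9.255, Central 5.503, Coastal 4.136, Highland 4.528, Lowland 5.257.
Rounding down gives 4, 6, 37, 9, 5, 4, 4, 5 = 74 seats, so the divisor must be adjusted.
With modified divisor 400: modified quotas North 5.048, South 6.473, East 39.035, West 9.682, Central 5.758, Coastal 4.327, Highland 4.737, Lowland 5.500.
Rounding down: North 5, South 6, East 39, West 9, Central 5, Coastal 4, Highland 4, Lowland 5 (total 77).
East receives 39.

39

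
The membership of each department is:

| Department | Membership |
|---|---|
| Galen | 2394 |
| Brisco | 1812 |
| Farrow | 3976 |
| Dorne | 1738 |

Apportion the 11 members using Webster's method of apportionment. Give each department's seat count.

Standard divisor 9920/11 ≈ 901.818; standard quotas: Galen 2.655, Brisco 2.009, Farrow 4.409, Dorne 1.927.
Rounding to the nearest integer gives Galen 3, Brisco 2, Farrow 4, Dorne 2 — total 11, matching the house size, so no adjustment is needed.

Galen: 3, Brisco: 2, Farrow: 4, Dorne: 2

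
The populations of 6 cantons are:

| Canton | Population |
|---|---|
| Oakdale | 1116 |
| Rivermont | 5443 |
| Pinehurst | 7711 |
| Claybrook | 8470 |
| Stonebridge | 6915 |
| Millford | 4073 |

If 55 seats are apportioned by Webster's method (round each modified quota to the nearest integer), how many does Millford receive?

Standard divisor 33728/55 ≈ 613.236; standard quotas: Oakdale 1.820, Rivermont 8.876, Pinehurst 12.574, Claybrook 13.812, Stonebridge 11.276, Millford 6.642.
Rounding to the nearest integer gives 2, 9, 13, 14, 11, 7 = 56 seats, so the divisor must be adjusted.
With modified divisor 620: modified quotas Oakdale 1.800, Rivermont 8.779, Pinehurst 12.437, Claybrook 13.661, Stonebridge 11.153, Millford 6.569.
Rounding to the nearest integer: Oakdale 2, Rivermont 9, Pinehurst 12, Claybrook 14, Stonebridge 11, Millford 7 (total 55).
Millford receives 7.

7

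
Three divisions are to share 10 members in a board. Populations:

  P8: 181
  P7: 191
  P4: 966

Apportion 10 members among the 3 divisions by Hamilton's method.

Total 1338; standard divisor 1338/10 ≈ 133.8.
Standard quotas: P8 1.353, P7 1.428, P4 7.220.
Lower quotas: P8 1, P7 1, P4 7 (sum 9, leaving 1 seat).
Remainders in descending order: P7 0.428, P8 0.353, P4 0.220.
The surplus seat goes to P7.

P8: 1, P7: 2, P4: 7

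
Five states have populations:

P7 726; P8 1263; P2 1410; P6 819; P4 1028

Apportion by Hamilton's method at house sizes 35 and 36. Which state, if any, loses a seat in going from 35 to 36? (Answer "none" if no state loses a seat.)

At 35 seats: P7 5, P8 8, P2 9, P6 6, P4 7.
At 36 seats: P7 5, P8 9, P2 10, P6 5, P4 7.
P6 drops from 6 to 5.

P6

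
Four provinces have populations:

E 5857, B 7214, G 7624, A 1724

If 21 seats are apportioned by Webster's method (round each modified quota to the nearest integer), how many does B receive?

7

Standard divisor 22419/21 ≈ 1067.571; standard quotas: E 5.486, B 6.757, G 7.141, A 1.615.
Rounding to the nearest integer gives E 5, B 7, G 7, A 2 — total 21, matching the house size, so no adjustment is needed.
B receives 7.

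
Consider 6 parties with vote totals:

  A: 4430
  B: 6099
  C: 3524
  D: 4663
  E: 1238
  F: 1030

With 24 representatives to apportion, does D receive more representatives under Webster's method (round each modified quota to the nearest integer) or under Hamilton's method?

Webster: A 5, B 7, C 4, D 6, E 1, F 1.
Hamilton: A 5, B 7, C 4, D 5, E 2, F 1.
D gets 6 under Webster and 5 under Hamilton.

Webster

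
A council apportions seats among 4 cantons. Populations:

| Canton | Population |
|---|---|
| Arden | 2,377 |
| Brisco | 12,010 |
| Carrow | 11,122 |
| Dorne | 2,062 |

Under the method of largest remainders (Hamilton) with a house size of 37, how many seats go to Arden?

Total 27571; standard divisor 27571/37 ≈ 745.162.
Standard quotas: Arden 3.1899, Brisco 16.1173, Carrow 14.9256, Dorne 2.7672.
Lower quotas: Arden 3, Brisco 16, Carrow 14, Dorne 2 (sum 35, leaving 2 seats).
Remainders in descending order: Carrow 0.9256, Dorne 0.7672, Arden 0.1899, Brisco 0.1173.
Largest remainders: Carrow, Dorne receive the extra seats.
Arden receives 3.

3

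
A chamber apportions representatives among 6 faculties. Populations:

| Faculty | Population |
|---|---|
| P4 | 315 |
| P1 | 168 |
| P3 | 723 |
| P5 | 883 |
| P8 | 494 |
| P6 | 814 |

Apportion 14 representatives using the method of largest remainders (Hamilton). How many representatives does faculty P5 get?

Total 3397; standard divisor 3397/14 ≈ 242.643.
Standard quotas: P4 1.298, P1 0.692, P3 2.980, P5 3.639, P8 2.036, P6 3.355.
Lower quotas: P4 1, P1 0, P3 2, P5 3, P8 2, P6 3 (sum 11, leaving 3 seats).
Remainders in descending order: P3 0.980, P1 0.692, P5 0.639, P6 0.355, P4 0.298, P8 0.036.
The surplus seats go to P3, P1, P5.
P5 receives 4.

4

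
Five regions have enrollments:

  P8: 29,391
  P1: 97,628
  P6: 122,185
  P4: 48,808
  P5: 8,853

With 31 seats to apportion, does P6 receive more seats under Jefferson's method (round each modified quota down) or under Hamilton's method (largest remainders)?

Jefferson: P8 3, P1 10, P6 13, P4 5, P5 0.
Hamilton: P8 3, P1 10, P6 12, P4 5, P5 1.
P6 gets 13 under Jefferson and 12 under Hamilton.

Jefferson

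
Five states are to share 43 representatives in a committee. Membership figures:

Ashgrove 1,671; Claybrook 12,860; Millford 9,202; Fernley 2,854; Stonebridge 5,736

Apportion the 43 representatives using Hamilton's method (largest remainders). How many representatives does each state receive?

Ashgrove=2, Claybrook=17, Millford=12, Fernley=4, Stonebridge=8

The standard divisor is 32323/43 ≈ 751.698.
Standard quotas: Ashgrove 2.2230, Claybrook 17.1079, Millford 12.2416, Fernley 3.7967, Stonebridge 7.6307.
Lower quotas: Ashgrove 2, Claybrook 17, Millford 12, Fernley 3, Stonebridge 7 (sum 41, leaving 2 seats).
Remainders in descending order: Fernley 0.7967, Stonebridge 0.6307, Millford 0.2416, Ashgrove 0.2230, Claybrook 0.1079.
Largest remainders: Fernley, Stonebridge receive the extra seats.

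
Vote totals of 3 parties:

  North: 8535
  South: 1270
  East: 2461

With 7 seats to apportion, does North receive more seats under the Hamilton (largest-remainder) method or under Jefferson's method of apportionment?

Jefferson

Hamilton: North 5, South 1, East 1.
Jefferson: North 6, South 0, East 1.
North gets 5 under Hamilton and 6 under Jefferson.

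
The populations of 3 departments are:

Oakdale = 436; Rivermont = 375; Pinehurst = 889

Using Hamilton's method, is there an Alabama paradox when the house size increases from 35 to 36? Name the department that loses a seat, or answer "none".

none

At 35 seats: Oakdale 9, Rivermont 8, Pinehurst 18.
At 36 seats: Oakdale 9, Rivermont 8, Pinehurst 19.
No department's allocation decreased.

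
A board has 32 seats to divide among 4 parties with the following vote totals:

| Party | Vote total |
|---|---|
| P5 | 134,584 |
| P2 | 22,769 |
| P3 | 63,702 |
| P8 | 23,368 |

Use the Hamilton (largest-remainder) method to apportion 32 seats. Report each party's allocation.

The standard divisor is 244423/32 ≈ 7638.219.
Standard quotas: P5 17.6198, P2 2.9809, P3 8.3399, P8 3.0594.
Lower quotas: P5 17, P2 2, P3 8, P8 3 (sum 30, leaving 2 seats).
Remainders in descending order: P2 0.9809, P5 0.6198, P3 0.3399, P8 0.0594.
Largest remainders: P2, P5 receive the extra seats.

P5 18, P2 3, P3 8, P8 3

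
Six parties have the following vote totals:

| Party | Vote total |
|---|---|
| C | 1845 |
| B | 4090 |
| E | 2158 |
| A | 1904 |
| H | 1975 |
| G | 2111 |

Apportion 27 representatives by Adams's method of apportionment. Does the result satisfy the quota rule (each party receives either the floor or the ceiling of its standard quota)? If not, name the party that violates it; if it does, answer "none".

none

Standard quotas: C 3.537, B 7.841, E 4.137, A 3.650, H 3.786, G 4.047.
Adams allocation: C 4, B 7, E 4, A 4, H 4, G 4.
Every allocation lies between the lower and upper quota.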